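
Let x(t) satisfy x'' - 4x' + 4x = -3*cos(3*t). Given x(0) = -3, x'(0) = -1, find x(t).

x = -522*exp(2*t)/169 + 15*cos(3*t)/169 + 36*sin(3*t)/169 + 59*t*exp(2*t)/13

Characteristic equation r² - 4r + 4 = 0 has discriminant (-4)² - 4·(4) = 0, so r = 2 is a repeated root.
Hence x_h = (C1 + C2*t)*exp(2*t).
Try x_p = A*cos(3*t) + B*sin(3*t). Substituting and equating the coefficients of cos(3t) and sin(3t) gives A = 15/169, B = 36/169, so x_p = 15*cos(3*t)/169 + 36*sin(3*t)/169.
General solution: x = 15*cos(3*t)/169 + 36*sin(3*t)/169 + C1*exp(2*t) + C2*t*exp(2*t).
Apply the initial conditions: x(0) = 15/169 + C1 = -3 and x'(0) = 108/169 + C2 + 2*C1 = -1. Solving gives C1 = -522/169, C2 = 59/13.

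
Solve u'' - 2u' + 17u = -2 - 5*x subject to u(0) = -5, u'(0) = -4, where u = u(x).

u = -44/289 - 5*x/17 - 1401*cos(4*x)*exp(x)/289 + 165*exp(x)*sin(4*x)/578

Characteristic equation r² - 2r + 17 = 0 has discriminant (-2)² - 4·(17) = -64 < 0, so r = 1 ± 4i.
Hence u_h = C1*cos(4*x)*exp(x) + C2*exp(x)*sin(4*x).
For the particular solution try u_p = A0 + A1*x. Substituting and matching coefficients of each power of x gives A0 = -44/289, A1 = -5/17, so u_p = -44/289 - 5*x/17.
General solution: u = -44/289 - 5*x/17 + C1*cos(4*x)*exp(x) + C2*exp(x)*sin(4*x).
Apply the initial conditions: u(0) = -44/289 + C1 = -5 and u'(0) = -5/17 + C1 + 4*C2 = -4. Solving gives C1 = -1401/289, C2 = 165/578.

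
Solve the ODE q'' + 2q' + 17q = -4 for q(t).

Characteristic equation r² + 2r + 17 = 0 has discriminant (2)² - 4·(17) = -64 < 0, so r = -1 ± 4i.
Hence q_h = C1*cos(4*t)*exp(-t) + C2*exp(-t)*sin(4*t).
For the particular solution try q_p = A0. Substituting and matching coefficients of each power of t gives A0 = -4/17, so q_p = -4/17.

q = -4/17 + C1*cos(4*t)*exp(-t) + C2*exp(-t)*sin(4*t)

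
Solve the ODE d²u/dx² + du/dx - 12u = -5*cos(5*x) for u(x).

u = -25*sin(5*x)/1394 + 185*cos(5*x)/1394 + C1*exp(3*x) + C2*exp(-4*x)

Characteristic equation r² + r - 12 = 0 factors as (r - 3)(r + 4) = 0, so r = 3, -4.
Hence u_h = C1*exp(3*x) + C2*exp(-4*x).
Try u_p = A*cos(5*x) + B*sin(5*x). Substituting and equating the coefficients of cos(5x) and sin(5x) gives A = 185/1394, B = -25/1394, so u_p = -25*sin(5*x)/1394 + 185*cos(5*x)/1394.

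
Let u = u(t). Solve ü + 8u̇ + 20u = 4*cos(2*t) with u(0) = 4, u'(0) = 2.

u = cos(2*t)/8 + sin(2*t)/8 + 31*cos(2*t)*exp(-4*t)/8 + 69*exp(-4*t)*sin(2*t)/8

Characteristic equation r² + 8r + 20 = 0 has discriminant (8)² - 4·(20) = -16 < 0, so r = -4 ± 2i.
Hence u_h = C1*cos(2*t)*exp(-4*t) + C2*exp(-4*t)*sin(2*t).
Try u_p = A*cos(2*t) + B*sin(2*t). Substituting and equating the coefficients of cos(2t) and sin(2t) gives A = 1/8, B = 1/8, so u_p = cos(2*t)/8 + sin(2*t)/8.
General solution: u = cos(2*t)/8 + sin(2*t)/8 + C1*cos(2*t)*exp(-4*t) + C2*exp(-4*t)*sin(2*t).
Apply the initial conditions: u(0) = 1/8 + C1 = 4 and u'(0) = 1/4 - 4*C1 + 2*C2 = 2. Solving gives C1 = 31/8, C2 = 69/8.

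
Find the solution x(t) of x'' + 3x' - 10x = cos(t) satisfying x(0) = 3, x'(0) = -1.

Characteristic equation r² + 3r - 10 = 0 factors as (r + 5)(r - 2) = 0, so r = -5, 2.
Hence x_h = C1*exp(-5*t) + C2*exp(2*t).
Try x_p = A*cos(t) + B*sin(t). Substituting and equating the coefficients of cos(t) and sin(t) gives A = -11/130, B = 3/130, so x_p = -11*cos(t)/130 + 3*sin(t)/130.
General solution: x = -11*cos(t)/130 + 3*sin(t)/130 + C1*exp(-5*t) + C2*exp(2*t).
Apply the initial conditions: x(0) = -11/130 + C1 + C2 = 3 and x'(0) = 3/130 - 5*C1 + 2*C2 = -1. Solving gives C1 = 187/182, C2 = 72/35.

x = -11*cos(t)/130 + 3*sin(t)/130 + 72*exp(2*t)/35 + 187*exp(-5*t)/182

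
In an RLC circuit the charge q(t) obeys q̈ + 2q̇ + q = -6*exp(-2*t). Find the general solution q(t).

Characteristic equation r² + 2r + 1 = 0 has discriminant (2)² - 4·(1) = 0, so r = -1 is a repeated root.
Hence q_h = (C1 + C2*t)*exp(-t).
Try q_p = A*exp(-2*t). Substituting into the equation and dividing by exp(-2*t) gives A = -6, so q_p = -6*exp(-2*t).

q = -6*exp(-2*t) + C1*exp(-t) + C2*t*exp(-t)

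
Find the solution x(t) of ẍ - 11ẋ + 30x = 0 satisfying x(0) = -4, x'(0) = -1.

Characteristic equation r² - 11r + 30 = 0 factors as (r - 6)(r - 5) = 0, so r = 6, 5.
Hence x_h = C1*exp(6*t) + C2*exp(5*t).
Apply the initial conditions: x(0) = C1 + C2 = -4 and x'(0) = 5*C2 + 6*C1 = -1. Solving gives C1 = 19, C2 = -23.

x = -23*exp(5*t) + 19*exp(6*t)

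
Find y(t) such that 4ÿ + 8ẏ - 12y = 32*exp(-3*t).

y = C1*exp(t) + C2*exp(-3*t) - 2*t*exp(-3*t)

Divide through by 4: y'' + 2y' - 3y = 8*exp(-3*t).
Characteristic equation r² + 2r - 3 = 0 factors as (r - 1)(r + 3) = 0, so r = 1, -3.
Hence y_h = C1*exp(t) + C2*exp(-3*t).
Since exp(-3*t) solves the homogeneous equation (r = -3 is a root of multiplicity 1), multiply the trial by t. Try y_p = A*t*exp(-3*t). Substituting into the equation and dividing by exp(-3*t) gives A = -2, so y_p = -2*t*exp(-3*t).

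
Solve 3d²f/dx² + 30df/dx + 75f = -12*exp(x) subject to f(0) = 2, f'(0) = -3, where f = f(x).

Divide through by 3: f'' + 10f' + 25f = -4*exp(x).
Characteristic equation r² + 10r + 25 = 0 has discriminant (10)² - 4·(25) = 0, so r = -5 is a repeated root.
Hence f_h = (C1 + C2*x)*exp(-5*x).
Try f_p = A*exp(x). Substituting into the equation and dividing by exp(x) gives A = -1/9, so f_p = -exp(x)/9.
General solution: f = -exp(x)/9 + C1*exp(-5*x) + C2*x*exp(-5*x).
Apply the initial conditions: f(0) = -1/9 + C1 = 2 and f'(0) = -1/9 + C2 - 5*C1 = -3. Solving gives C1 = 19/9, C2 = 23/3.

f = -exp(x)/9 + 19*exp(-5*x)/9 + 23*x*exp(-5*x)/3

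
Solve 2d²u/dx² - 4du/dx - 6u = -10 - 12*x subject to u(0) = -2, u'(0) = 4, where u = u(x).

Divide through by 2: u'' - 2u' - 3u = -5 - 6*x.
Characteristic equation r² - 2r - 3 = 0 factors as (r - 3)(r + 1) = 0, so r = 3, -1.
Hence u_h = C1*exp(3*x) + C2*exp(-x).
For the particular solution try u_p = A0 + A1*x. Substituting and matching coefficients of each power of x gives A0 = 1/3, A1 = 2, so u_p = 1/3 + 2*x.
General solution: u = 1/3 + 2*x + C1*exp(3*x) + C2*exp(-x).
Apply the initial conditions: u(0) = 1/3 + C1 + C2 = -2 and u'(0) = 2 - C2 + 3*C1 = 4. Solving gives C1 = -1/12, C2 = -9/4.

u = 1/3 + 2*x - 9*exp(-x)/4 - exp(3*x)/12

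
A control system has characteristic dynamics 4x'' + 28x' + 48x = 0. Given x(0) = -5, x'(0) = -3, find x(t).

x = -23*exp(-3*t) + 18*exp(-4*t)

Divide through by 4: x'' + 7x' + 12x = 0.
Characteristic equation r² + 7r + 12 = 0 factors as (r + 4)(r + 3) = 0, so r = -4, -3.
Hence x_h = C1*exp(-4*t) + C2*exp(-3*t).
Apply the initial conditions: x(0) = C1 + C2 = -5 and x'(0) = -4*C1 - 3*C2 = -3. Solving gives C1 = 18, C2 = -23.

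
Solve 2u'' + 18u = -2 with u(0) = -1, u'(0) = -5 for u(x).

Divide through by 2: u'' + 9u = -1.
Characteristic equation r² + 9 = 0 has discriminant (0)² - 4·(9) = -36 < 0, so r = ± 3i.
Hence u_h = C1*cos(3*x) + C2*sin(3*x).
For the particular solution try u_p = A0. Substituting and matching coefficients of each power of x gives A0 = -1/9, so u_p = -1/9.
General solution: u = -1/9 + C1*cos(3*x) + C2*sin(3*x).
Apply the initial conditions: u(0) = -1/9 + C1 = -1 and u'(0) = 3*C2 = -5. Solving gives C1 = -8/9, C2 = -5/3.

u = -1/9 - 8*cos(3*x)/9 - 5*sin(3*x)/3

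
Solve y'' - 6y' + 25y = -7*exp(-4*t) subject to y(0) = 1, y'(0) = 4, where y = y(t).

y = -7*exp(-4*t)/65 + 4*exp(3*t)*sin(4*t)/65 + 72*cos(4*t)*exp(3*t)/65

Characteristic equation r² - 6r + 25 = 0 has discriminant (-6)² - 4·(25) = -64 < 0, so r = 3 ± 4i.
Hence y_h = C1*cos(4*t)*exp(3*t) + C2*exp(3*t)*sin(4*t).
Try y_p = A*exp(-4*t). Substituting into the equation and dividing by exp(-4*t) gives A = -7/65, so y_p = -7*exp(-4*t)/65.
General solution: y = -7*exp(-4*t)/65 + C1*cos(4*t)*exp(3*t) + C2*exp(3*t)*sin(4*t).
Apply the initial conditions: y(0) = -7/65 + C1 = 1 and y'(0) = 28/65 + 3*C1 + 4*C2 = 4. Solving gives C1 = 72/65, C2 = 4/65.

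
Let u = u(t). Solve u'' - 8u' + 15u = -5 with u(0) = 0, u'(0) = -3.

u = -1/3 - 2*exp(5*t) + 7*exp(3*t)/3

Characteristic equation r² - 8r + 15 = 0 factors as (r - 3)(r - 5) = 0, so r = 3, 5.
Hence u_h = C1*exp(3*t) + C2*exp(5*t).
For the particular solution try u_p = A0. Substituting and matching coefficients of each power of t gives A0 = -1/3, so u_p = -1/3.
General solution: u = -1/3 + C1*exp(3*t) + C2*exp(5*t).
Apply the initial conditions: u(0) = -1/3 + C1 + C2 = 0 and u'(0) = 3*C1 + 5*C2 = -3. Solving gives C1 = 7/3, C2 = -2.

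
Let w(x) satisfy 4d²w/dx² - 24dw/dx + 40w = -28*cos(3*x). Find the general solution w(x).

Divide through by 4: w'' - 6w' + 10w = -7*cos(3*x).
Characteristic equation r² - 6r + 10 = 0 has discriminant (-6)² - 4·(10) = -4 < 0, so r = 3 ± i.
Hence w_h = C1*cos(x)*exp(3*x) + C2*exp(3*x)*sin(x).
Try w_p = A*cos(3*x) + B*sin(3*x). Substituting and equating the coefficients of cos(3x) and sin(3x) gives A = -7/325, B = 126/325, so w_p = -7*cos(3*x)/325 + 126*sin(3*x)/325.

w = -7*cos(3*x)/325 + 126*sin(3*x)/325 + C1*cos(x)*exp(3*x) + C2*exp(3*x)*sin(x)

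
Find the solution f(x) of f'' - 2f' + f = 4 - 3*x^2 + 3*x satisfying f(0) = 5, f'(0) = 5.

f = -8 - 9*x - 3*x**2 + 13*exp(x) + x*exp(x)

Characteristic equation r² - 2r + 1 = 0 has discriminant (-2)² - 4·(1) = 0, so r = 1 is a repeated root.
Hence f_h = (C1 + C2*x)*exp(x).
For the particular solution try f_p = A0 + A1*x + A2*x^2. Substituting and matching coefficients of each power of x gives A0 = -8, A1 = -9, A2 = -3, so f_p = -8 - 9*x - 3*x^2.
General solution: f = -8 - 9*x - 3*x^2 + C1*exp(x) + C2*x*exp(x).
Apply the initial conditions: f(0) = -8 + C1 = 5 and f'(0) = -9 + C1 + C2 = 5. Solving gives C1 = 13, C2 = 1.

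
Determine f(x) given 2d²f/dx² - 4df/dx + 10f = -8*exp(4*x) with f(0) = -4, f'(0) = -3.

f = -4*exp(4*x)/13 - 48*cos(2*x)*exp(x)/13 + 25*exp(x)*sin(2*x)/26

Divide through by 2: f'' - 2f' + 5f = -4*exp(4*x).
Characteristic equation r² - 2r + 5 = 0 has discriminant (-2)² - 4·(5) = -16 < 0, so r = 1 ± 2i.
Hence f_h = C1*cos(2*x)*exp(x) + C2*exp(x)*sin(2*x).
Try f_p = A*exp(4*x). Substituting into the equation and dividing by exp(4*x) gives A = -4/13, so f_p = -4*exp(4*x)/13.
General solution: f = -4*exp(4*x)/13 + C1*cos(2*x)*exp(x) + C2*exp(x)*sin(2*x).
Apply the initial conditions: f(0) = -4/13 + C1 = -4 and f'(0) = -16/13 + C1 + 2*C2 = -3. Solving gives C1 = -48/13, C2 = 25/26.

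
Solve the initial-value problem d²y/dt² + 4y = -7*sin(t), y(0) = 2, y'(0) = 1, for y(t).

y = 2*cos(2*t) - 7*sin(t)/3 + 5*sin(2*t)/3

Characteristic equation r² + 4 = 0 has discriminant (0)² - 4·(4) = -16 < 0, so r = ± 2i.
Hence y_h = C1*cos(2*t) + C2*sin(2*t).
Try y_p = A*cos(t) + B*sin(t). Substituting and equating the coefficients of cos(t) and sin(t) gives A = 0, B = -7/3, so y_p = -7*sin(t)/3.
General solution: y = -7*sin(t)/3 + C1*cos(2*t) + C2*sin(2*t).
Apply the initial conditions: y(0) = C1 = 2 and y'(0) = -7/3 + 2*C2 = 1. Solving gives C1 = 2, C2 = 5/3.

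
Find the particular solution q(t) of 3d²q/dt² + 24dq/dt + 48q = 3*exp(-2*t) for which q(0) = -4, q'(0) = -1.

Divide through by 3: q'' + 8q' + 16q = exp(-2*t).
Characteristic equation r² + 8r + 16 = 0 has discriminant (8)² - 4·(16) = 0, so r = -4 is a repeated root.
Hence q_h = (C1 + C2*t)*exp(-4*t).
Try q_p = A*exp(-2*t). Substituting into the equation and dividing by exp(-2*t) gives A = 1/4, so q_p = exp(-2*t)/4.
General solution: q = exp(-2*t)/4 + C1*exp(-4*t) + C2*t*exp(-4*t).
Apply the initial conditions: q(0) = 1/4 + C1 = -4 and q'(0) = -1/2 + C2 - 4*C1 = -1. Solving gives C1 = -17/4, C2 = -35/2.

q = -17*exp(-4*t)/4 + exp(-2*t)/4 - 35*t*exp(-4*t)/2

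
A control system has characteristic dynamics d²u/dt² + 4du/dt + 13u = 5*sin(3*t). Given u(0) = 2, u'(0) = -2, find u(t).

Characteristic equation r² + 4r + 13 = 0 has discriminant (4)² - 4·(13) = -36 < 0, so r = -2 ± 3i.
Hence u_h = C1*cos(3*t)*exp(-2*t) + C2*exp(-2*t)*sin(3*t).
Try u_p = A*cos(3*t) + B*sin(3*t). Substituting and equating the coefficients of cos(3t) and sin(3t) gives A = -3/8, B = 1/8, so u_p = -3*cos(3*t)/8 + sin(3*t)/8.
General solution: u = -3*cos(3*t)/8 + sin(3*t)/8 + C1*cos(3*t)*exp(-2*t) + C2*exp(-2*t)*sin(3*t).
Apply the initial conditions: u(0) = -3/8 + C1 = 2 and u'(0) = 3/8 - 2*C1 + 3*C2 = -2. Solving gives C1 = 19/8, C2 = 19/24.

u = -3*cos(3*t)/8 + sin(3*t)/8 + 19*cos(3*t)*exp(-2*t)/8 + 19*exp(-2*t)*sin(3*t)/24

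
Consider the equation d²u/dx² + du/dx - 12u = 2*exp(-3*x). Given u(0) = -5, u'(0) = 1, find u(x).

u = -2*exp(-4*x) - 8*exp(3*x)/3 - exp(-3*x)/3

Characteristic equation r² + r - 12 = 0 factors as (r + 4)(r - 3) = 0, so r = -4, 3.
Hence u_h = C1*exp(-4*x) + C2*exp(3*x).
Try u_p = A*exp(-3*x). Substituting into the equation and dividing by exp(-3*x) gives A = -1/3, so u_p = -exp(-3*x)/3.
General solution: u = -exp(-3*x)/3 + C1*exp(-4*x) + C2*exp(3*x).
Apply the initial conditions: u(0) = -1/3 + C1 + C2 = -5 and u'(0) = 1 - 4*C1 + 3*C2 = 1. Solving gives C1 = -2, C2 = -8/3.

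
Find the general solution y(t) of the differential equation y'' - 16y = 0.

Characteristic equation r² - 16 = 0 factors as (r + 4)(r - 4) = 0, so r = -4, 4.
Hence y_h = C1*exp(-4*t) + C2*exp(4*t).

y = C1*exp(-4*t) + C2*exp(4*t)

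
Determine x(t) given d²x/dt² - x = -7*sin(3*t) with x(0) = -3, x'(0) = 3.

x = -39*exp(-t)/20 - 21*exp(t)/20 + 7*sin(3*t)/10

Characteristic equation r² - 1 = 0 factors as (r + 1)(r - 1) = 0, so r = -1, 1.
Hence x_h = C1*exp(-t) + C2*exp(t).
Try x_p = A*cos(3*t) + B*sin(3*t). Substituting and equating the coefficients of cos(3t) and sin(3t) gives A = 0, B = 7/10, so x_p = 7*sin(3*t)/10.
General solution: x = 7*sin(3*t)/10 + C1*exp(-t) + C2*exp(t).
Apply the initial conditions: x(0) = C1 + C2 = -3 and x'(0) = 21/10 + C2 - C1 = 3. Solving gives C1 = -39/20, C2 = -21/20.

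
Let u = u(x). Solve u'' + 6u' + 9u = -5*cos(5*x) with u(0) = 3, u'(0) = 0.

u = -75*sin(5*x)/578 + 20*cos(5*x)/289 + 847*exp(-3*x)/289 + 321*x*exp(-3*x)/34

Characteristic equation r² + 6r + 9 = 0 has discriminant (6)² - 4·(9) = 0, so r = -3 is a repeated root.
Hence u_h = (C1 + C2*x)*exp(-3*x).
Try u_p = A*cos(5*x) + B*sin(5*x). Substituting and equating the coefficients of cos(5x) and sin(5x) gives A = 20/289, B = -75/578, so u_p = -75*sin(5*x)/578 + 20*cos(5*x)/289.
General solution: u = -75*sin(5*x)/578 + 20*cos(5*x)/289 + C1*exp(-3*x) + C2*x*exp(-3*x).
Apply the initial conditions: u(0) = 20/289 + C1 = 3 and u'(0) = -375/578 + C2 - 3*C1 = 0. Solving gives C1 = 847/289, C2 = 321/34.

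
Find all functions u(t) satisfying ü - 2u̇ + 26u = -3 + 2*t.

u = -37/338 + t/13 + C1*cos(5*t)*exp(t) + C2*exp(t)*sin(5*t)

Characteristic equation r² - 2r + 26 = 0 has discriminant (-2)² - 4·(26) = -100 < 0, so r = 1 ± 5i.
Hence u_h = C1*cos(5*t)*exp(t) + C2*exp(t)*sin(5*t).
For the particular solution try u_p = A0 + A1*t. Substituting and matching coefficients of each power of t gives A0 = -37/338, A1 = 1/13, so u_p = -37/338 + t/13.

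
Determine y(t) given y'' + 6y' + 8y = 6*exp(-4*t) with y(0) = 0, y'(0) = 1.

y = -2*exp(-4*t) + 2*exp(-2*t) - 3*t*exp(-4*t)

Characteristic equation r² + 6r + 8 = 0 factors as (r + 2)(r + 4) = 0, so r = -2, -4.
Hence y_h = C1*exp(-2*t) + C2*exp(-4*t).
Since exp(-4*t) solves the homogeneous equation (r = -4 is a root of multiplicity 1), multiply the trial by t. Try y_p = A*t*exp(-4*t). Substituting into the equation and dividing by exp(-4*t) gives A = -3, so y_p = -3*t*exp(-4*t).
General solution: y = C1*exp(-2*t) + C2*exp(-4*t) - 3*t*exp(-4*t).
Apply the initial conditions: y(0) = C1 + C2 = 0 and y'(0) = -3 - 4*C2 - 2*C1 = 1. Solving gives C1 = 2, C2 = -2.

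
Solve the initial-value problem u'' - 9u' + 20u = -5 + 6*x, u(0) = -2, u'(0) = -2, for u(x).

Characteristic equation r² - 9r + 20 = 0 factors as (r - 5)(r - 4) = 0, so r = 5, 4.
Hence u_h = C1*exp(5*x) + C2*exp(4*x).
For the particular solution try u_p = A0 + A1*x. Substituting and matching coefficients of each power of x gives A0 = -23/200, A1 = 3/10, so u_p = -23/200 + 3*x/10.
General solution: u = -23/200 + 3*x/10 + C1*exp(5*x) + C2*exp(4*x).
Apply the initial conditions: u(0) = -23/200 + C1 + C2 = -2 and u'(0) = 3/10 + 4*C2 + 5*C1 = -2. Solving gives C1 = 131/25, C2 = -57/8.

u = -23/200 - 57*exp(4*x)/8 + 3*x/10 + 131*exp(5*x)/25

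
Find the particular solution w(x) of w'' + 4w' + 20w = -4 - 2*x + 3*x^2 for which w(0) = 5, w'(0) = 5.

w = -183/1000 - 4*x/25 + 3*x**2/20 + 5183*cos(4*x)*exp(-2*x)/1000 + 7763*exp(-2*x)*sin(4*x)/2000

Characteristic equation r² + 4r + 20 = 0 has discriminant (4)² - 4·(20) = -64 < 0, so r = -2 ± 4i.
Hence w_h = C1*cos(4*x)*exp(-2*x) + C2*exp(-2*x)*sin(4*x).
For the particular solution try w_p = A0 + A1*x + A2*x^2. Substituting and matching coefficients of each power of x gives A0 = -183/1000, A1 = -4/25, A2 = 3/20, so w_p = -183/1000 - 4*x/25 + 3*x^2/20.
General solution: w = -183/1000 - 4*x/25 + 3*x^2/20 + C1*cos(4*x)*exp(-2*x) + C2*exp(-2*x)*sin(4*x).
Apply the initial conditions: w(0) = -183/1000 + C1 = 5 and w'(0) = -4/25 - 2*C1 + 4*C2 = 5. Solving gives C1 = 5183/1000, C2 = 7763/2000.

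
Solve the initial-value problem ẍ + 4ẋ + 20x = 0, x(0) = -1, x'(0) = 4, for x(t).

Characteristic equation r² + 4r + 20 = 0 has discriminant (4)² - 4·(20) = -64 < 0, so r = -2 ± 4i.
Hence x_h = C1*cos(4*t)*exp(-2*t) + C2*exp(-2*t)*sin(4*t).
Apply the initial conditions: x(0) = C1 = -1 and x'(0) = -2*C1 + 4*C2 = 4. Solving gives C1 = -1, C2 = 1/2.

x = exp(-2*t)*sin(4*t)/2 - cos(4*t)*exp(-2*t)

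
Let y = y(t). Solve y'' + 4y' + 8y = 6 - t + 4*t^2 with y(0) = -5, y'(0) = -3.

Characteristic equation r² + 4r + 8 = 0 has discriminant (4)² - 4·(8) = -16 < 0, so r = -2 ± 2i.
Hence y_h = C1*cos(2*t)*exp(-2*t) + C2*exp(-2*t)*sin(2*t).
For the particular solution try y_p = A0 + A1*t + A2*t^2. Substituting and matching coefficients of each power of t gives A0 = 15/16, A1 = -5/8, A2 = 1/2, so y_p = 15/16 + t^2/2 - 5*t/8.
General solution: y = 15/16 + t^2/2 - 5*t/8 + C1*cos(2*t)*exp(-2*t) + C2*exp(-2*t)*sin(2*t).
Apply the initial conditions: y(0) = 15/16 + C1 = -5 and y'(0) = -5/8 - 2*C1 + 2*C2 = -3. Solving gives C1 = -95/16, C2 = -57/8.

y = 15/16 + t**2/2 - 5*t/8 - 95*cos(2*t)*exp(-2*t)/16 - 57*exp(-2*t)*sin(2*t)/8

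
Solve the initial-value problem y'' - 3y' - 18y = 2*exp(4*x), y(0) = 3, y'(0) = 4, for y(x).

Characteristic equation r² - 3r - 18 = 0 factors as (r + 3)(r - 6) = 0, so r = -3, 6.
Hence y_h = C1*exp(-3*x) + C2*exp(6*x).
Try y_p = A*exp(4*x). Substituting into the equation and dividing by exp(4*x) gives A = -1/7, so y_p = -exp(4*x)/7.
General solution: y = -exp(4*x)/7 + C1*exp(-3*x) + C2*exp(6*x).
Apply the initial conditions: y(0) = -1/7 + C1 + C2 = 3 and y'(0) = -4/7 - 3*C1 + 6*C2 = 4. Solving gives C1 = 100/63, C2 = 14/9.

y = -exp(4*x)/7 + 14*exp(6*x)/9 + 100*exp(-3*x)/63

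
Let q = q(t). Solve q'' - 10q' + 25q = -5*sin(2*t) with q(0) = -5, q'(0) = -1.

q = -4105*exp(5*t)/841 - 105*sin(2*t)/841 - 100*cos(2*t)/841 + 686*t*exp(5*t)/29

Characteristic equation r² - 10r + 25 = 0 has discriminant (-10)² - 4·(25) = 0, so r = 5 is a repeated root.
Hence q_h = (C1 + C2*t)*exp(5*t).
Try q_p = A*cos(2*t) + B*sin(2*t). Substituting and equating the coefficients of cos(2t) and sin(2t) gives A = -100/841, B = -105/841, so q_p = -105*sin(2*t)/841 - 100*cos(2*t)/841.
General solution: q = -105*sin(2*t)/841 - 100*cos(2*t)/841 + C1*exp(5*t) + C2*t*exp(5*t).
Apply the initial conditions: q(0) = -100/841 + C1 = -5 and q'(0) = -210/841 + C2 + 5*C1 = -1. Solving gives C1 = -4105/841, C2 = 686/29.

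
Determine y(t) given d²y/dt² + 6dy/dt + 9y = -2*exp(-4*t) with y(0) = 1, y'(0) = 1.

y = -2*exp(-4*t) + 3*exp(-3*t) + 2*t*exp(-3*t)

Characteristic equation r² + 6r + 9 = 0 has discriminant (6)² - 4·(9) = 0, so r = -3 is a repeated root.
Hence y_h = (C1 + C2*t)*exp(-3*t).
Try y_p = A*exp(-4*t). Substituting into the equation and dividing by exp(-4*t) gives A = -2, so y_p = -2*exp(-4*t).
General solution: y = -2*exp(-4*t) + C1*exp(-3*t) + C2*t*exp(-3*t).
Apply the initial conditions: y(0) = -2 + C1 = 1 and y'(0) = 8 + C2 - 3*C1 = 1. Solving gives C1 = 3, C2 = 2.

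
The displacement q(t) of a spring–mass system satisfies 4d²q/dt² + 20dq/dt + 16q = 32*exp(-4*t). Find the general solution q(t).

Divide through by 4: q'' + 5q' + 4q = 8*exp(-4*t).
Characteristic equation r² + 5r + 4 = 0 factors as (r + 1)(r + 4) = 0, so r = -1, -4.
Hence q_h = C1*exp(-t) + C2*exp(-4*t).
Since exp(-4*t) solves the homogeneous equation (r = -4 is a root of multiplicity 1), multiply the trial by t. Try q_p = A*t*exp(-4*t). Substituting into the equation and dividing by exp(-4*t) gives A = -8/3, so q_p = -8*t*exp(-4*t)/3.

q = C1*exp(-t) + C2*exp(-4*t) - 8*t*exp(-4*t)/3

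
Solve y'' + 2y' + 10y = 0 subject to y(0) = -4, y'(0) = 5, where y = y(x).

y = -4*cos(3*x)*exp(-x) + exp(-x)*sin(3*x)/3

Characteristic equation r² + 2r + 10 = 0 has discriminant (2)² - 4·(10) = -36 < 0, so r = -1 ± 3i.
Hence y_h = C1*cos(3*x)*exp(-x) + C2*exp(-x)*sin(3*x).
Apply the initial conditions: y(0) = C1 = -4 and y'(0) = -C1 + 3*C2 = 5. Solving gives C1 = -4, C2 = 1/3.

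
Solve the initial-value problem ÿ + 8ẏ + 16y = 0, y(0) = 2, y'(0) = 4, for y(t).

Characteristic equation r² + 8r + 16 = 0 has discriminant (8)² - 4·(16) = 0, so r = -4 is a repeated root.
Hence y_h = (C1 + C2*t)*exp(-4*t).
Apply the initial conditions: y(0) = C1 = 2 and y'(0) = C2 - 4*C1 = 4. Solving gives C1 = 2, C2 = 12.

y = 2*exp(-4*t) + 12*t*exp(-4*t)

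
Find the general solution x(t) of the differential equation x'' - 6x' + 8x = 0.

Characteristic equation r² - 6r + 8 = 0 factors as (r - 2)(r - 4) = 0, so r = 2, 4.
Hence x_h = C1*exp(2*t) + C2*exp(4*t).

x = C1*exp(2*t) + C2*exp(4*t)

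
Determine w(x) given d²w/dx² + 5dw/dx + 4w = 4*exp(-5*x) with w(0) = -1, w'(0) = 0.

w = -exp(-x) - exp(-4*x) + exp(-5*x)

Characteristic equation r² + 5r + 4 = 0 factors as (r + 1)(r + 4) = 0, so r = -1, -4.
Hence w_h = C1*exp(-x) + C2*exp(-4*x).
Try w_p = A*exp(-5*x). Substituting into the equation and dividing by exp(-5*x) gives A = 1, so w_p = exp(-5*x).
General solution: w = C1*exp(-x) + C2*exp(-4*x) + exp(-5*x).
Apply the initial conditions: w(0) = 1 + C1 + C2 = -1 and w'(0) = -5 - C1 - 4*C2 = 0. Solving gives C1 = -1, C2 = -1.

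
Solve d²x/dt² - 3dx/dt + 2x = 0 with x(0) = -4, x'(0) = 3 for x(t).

Characteristic equation r² - 3r + 2 = 0 factors as (r - 2)(r - 1) = 0, so r = 2, 1.
Hence x_h = C1*exp(2*t) + C2*exp(t).
Apply the initial conditions: x(0) = C1 + C2 = -4 and x'(0) = C2 + 2*C1 = 3. Solving gives C1 = 7, C2 = -11.

x = -11*exp(t) + 7*exp(2*t)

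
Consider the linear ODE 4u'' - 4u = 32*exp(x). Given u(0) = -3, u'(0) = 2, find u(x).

u = -5*exp(x)/2 - exp(-x)/2 + 4*x*exp(x)

Divide through by 4: u'' - u = 8*exp(x).
Characteristic equation r² - 1 = 0 factors as (r - 1)(r + 1) = 0, so r = 1, -1.
Hence u_h = C1*exp(x) + C2*exp(-x).
Since exp(x) solves the homogeneous equation (r = 1 is a root of multiplicity 1), multiply the trial by x. Try u_p = A*x*exp(x). Substituting into the equation and dividing by exp(x) gives A = 4, so u_p = 4*x*exp(x).
General solution: u = C1*exp(x) + C2*exp(-x) + 4*x*exp(x).
Apply the initial conditions: u(0) = C1 + C2 = -3 and u'(0) = 4 + C1 - C2 = 2. Solving gives C1 = -5/2, C2 = -1/2.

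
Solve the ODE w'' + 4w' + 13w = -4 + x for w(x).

w = -56/169 + x/13 + C1*cos(3*x)*exp(-2*x) + C2*exp(-2*x)*sin(3*x)

Characteristic equation r² + 4r + 13 = 0 has discriminant (4)² - 4·(13) = -36 < 0, so r = -2 ± 3i.
Hence w_h = C1*cos(3*x)*exp(-2*x) + C2*exp(-2*x)*sin(3*x).
For the particular solution try w_p = A0 + A1*x. Substituting and matching coefficients of each power of x gives A0 = -56/169, A1 = 1/13, so w_p = -56/169 + x/13.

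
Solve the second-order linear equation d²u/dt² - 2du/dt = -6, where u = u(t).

u = C2 + 3*t + C1*exp(2*t)

Characteristic equation r² - 2r = 0 factors as (r - 2)r = 0, so r = 2, 0.
Hence u_h = C1*exp(2*t) + C2.
Since 0 is a characteristic root (multiplicity 1), multiply the polynomial trial by t: try u_p = A0*t. Substituting and matching coefficients of each power of t gives A0 = 3, so u_p = 3*t.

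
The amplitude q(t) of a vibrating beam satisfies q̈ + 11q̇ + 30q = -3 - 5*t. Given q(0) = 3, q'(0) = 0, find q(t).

q = -7/180 - 553*exp(-6*t)/36 - t/6 + 92*exp(-5*t)/5

Characteristic equation r² + 11r + 30 = 0 factors as (r + 5)(r + 6) = 0, so r = -5, -6.
Hence q_h = C1*exp(-5*t) + C2*exp(-6*t).
For the particular solution try q_p = A0 + A1*t. Substituting and matching coefficients of each power of t gives A0 = -7/180, A1 = -1/6, so q_p = -7/180 - t/6.
General solution: q = -7/180 - t/6 + C1*exp(-5*t) + C2*exp(-6*t).
Apply the initial conditions: q(0) = -7/180 + C1 + C2 = 3 and q'(0) = -1/6 - 6*C2 - 5*C1 = 0. Solving gives C1 = 92/5, C2 = -553/36.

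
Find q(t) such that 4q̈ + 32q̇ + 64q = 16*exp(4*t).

Divide through by 4: q'' + 8q' + 16q = 4*exp(4*t).
Characteristic equation r² + 8r + 16 = 0 has discriminant (8)² - 4·(16) = 0, so r = -4 is a repeated root.
Hence q_h = (C1 + C2*t)*exp(-4*t).
Try q_p = A*exp(4*t). Substituting into the equation and dividing by exp(4*t) gives A = 1/16, so q_p = exp(4*t)/16.

q = exp(4*t)/16 + C1*exp(-4*t) + C2*t*exp(-4*t)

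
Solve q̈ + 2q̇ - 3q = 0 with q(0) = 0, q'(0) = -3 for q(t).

Characteristic equation r² + 2r - 3 = 0 factors as (r + 3)(r - 1) = 0, so r = -3, 1.
Hence q_h = C1*exp(-3*t) + C2*exp(t).
Apply the initial conditions: q(0) = C1 + C2 = 0 and q'(0) = C2 - 3*C1 = -3. Solving gives C1 = 3/4, C2 = -3/4.

q = -3*exp(t)/4 + 3*exp(-3*t)/4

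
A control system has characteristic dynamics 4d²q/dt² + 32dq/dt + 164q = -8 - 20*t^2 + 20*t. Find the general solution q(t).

q = -5232/68921 - 5*t**2/41 + 285*t/1681 + C1*cos(5*t)*exp(-4*t) + C2*exp(-4*t)*sin(5*t)

Divide through by 4: q'' + 8q' + 41q = -2 - 5*t^2 + 5*t.
Characteristic equation r² + 8r + 41 = 0 has discriminant (8)² - 4·(41) = -100 < 0, so r = -4 ± 5i.
Hence q_h = C1*cos(5*t)*exp(-4*t) + C2*exp(-4*t)*sin(5*t).
For the particular solution try q_p = A0 + A1*t + A2*t^2. Substituting and matching coefficients of each power of t gives A0 = -5232/68921, A1 = 7*2**(26/105)*3**(17/28)*5**(127/420)*7**(71/210)/300, A2 = -5/41, so q_p = -5232/68921 - 5*t^2/41 + 285*t/1681.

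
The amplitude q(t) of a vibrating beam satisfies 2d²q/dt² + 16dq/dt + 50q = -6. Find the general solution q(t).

q = -3/25 + C1*cos(3*t)*exp(-4*t) + C2*exp(-4*t)*sin(3*t)

Divide through by 2: q'' + 8q' + 25q = -3.
Characteristic equation r² + 8r + 25 = 0 has discriminant (8)² - 4·(25) = -36 < 0, so r = -4 ± 3i.
Hence q_h = C1*cos(3*t)*exp(-4*t) + C2*exp(-4*t)*sin(3*t).
For the particular solution try q_p = A0. Substituting and matching coefficients of each power of t gives A0 = -3/25, so q_p = -3/25.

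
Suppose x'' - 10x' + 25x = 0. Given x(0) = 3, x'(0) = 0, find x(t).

Characteristic equation r² - 10r + 25 = 0 has discriminant (-10)² - 4·(25) = 0, so r = 5 is a repeated root.
Hence x_h = (C1 + C2*t)*exp(5*t).
Apply the initial conditions: x(0) = C1 = 3 and x'(0) = C2 + 5*C1 = 0. Solving gives C1 = 3, C2 = -15.

x = 3*exp(5*t) - 15*t*exp(5*t)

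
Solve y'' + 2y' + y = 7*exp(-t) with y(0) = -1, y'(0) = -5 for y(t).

Characteristic equation r² + 2r + 1 = 0 has discriminant (2)² - 4·(1) = 0, so r = -1 is a repeated root.
Hence y_h = (C1 + C2*t)*exp(-t).
Since exp(-t) solves the homogeneous equation (r = -1 is a root of multiplicity 2), multiply the trial by t^2. Try y_p = A*t^2*exp(-t). Substituting into the equation and dividing by exp(-t) gives A = 7/2, so y_p = 7*t^2*exp(-t)/2.
General solution: y = C1*exp(-t) + 7*t^2*exp(-t)/2 + C2*t*exp(-t).
Apply the initial conditions: y(0) = C1 = -1 and y'(0) = C2 - C1 = -5. Solving gives C1 = -1, C2 = -6.

y = -exp(-t) - 6*t*exp(-t) + 7*t**2*exp(-t)/2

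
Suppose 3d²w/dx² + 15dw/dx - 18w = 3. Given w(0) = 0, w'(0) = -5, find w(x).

w = -1/6 - 4*exp(x)/7 + 31*exp(-6*x)/42

Divide through by 3: w'' + 5w' - 6w = 1.
Characteristic equation r² + 5r - 6 = 0 factors as (r - 1)(r + 6) = 0, so r = 1, -6.
Hence w_h = C1*exp(x) + C2*exp(-6*x).
For the particular solution try w_p = A0. Substituting and matching coefficients of each power of x gives A0 = -1/6, so w_p = -1/6.
General solution: w = -1/6 + C1*exp(x) + C2*exp(-6*x).
Apply the initial conditions: w(0) = -1/6 + C1 + C2 = 0 and w'(0) = C1 - 6*C2 = -5. Solving gives C1 = -4/7, C2 = 31/42.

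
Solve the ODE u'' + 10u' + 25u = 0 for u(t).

u = C1*exp(-5*t) + C2*t*exp(-5*t)

Characteristic equation r² + 10r + 25 = 0 has discriminant (10)² - 4·(25) = 0, so r = -5 is a repeated root.
Hence u_h = (C1 + C2*t)*exp(-5*t).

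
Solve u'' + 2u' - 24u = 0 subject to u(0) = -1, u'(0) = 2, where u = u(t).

u = -3*exp(-6*t)/5 - 2*exp(4*t)/5

Characteristic equation r² + 2r - 24 = 0 factors as (r - 4)(r + 6) = 0, so r = 4, -6.
Hence u_h = C1*exp(4*t) + C2*exp(-6*t).
Apply the initial conditions: u(0) = C1 + C2 = -1 and u'(0) = -6*C2 + 4*C1 = 2. Solving gives C1 = -2/5, C2 = -3/5.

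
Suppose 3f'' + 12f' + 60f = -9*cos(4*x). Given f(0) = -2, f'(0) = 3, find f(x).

Divide through by 3: f'' + 4f' + 20f = -3*cos(4*x).
Characteristic equation r² + 4r + 20 = 0 has discriminant (4)² - 4·(20) = -64 < 0, so r = -2 ± 4i.
Hence f_h = C1*cos(4*x)*exp(-2*x) + C2*exp(-2*x)*sin(4*x).
Try f_p = A*cos(4*x) + B*sin(4*x). Substituting and equating the coefficients of cos(4x) and sin(4x) gives A = -3/68, B = -3/17, so f_p = -3*sin(4*x)/17 - 3*cos(4*x)/68.
General solution: f = -3*sin(4*x)/17 - 3*cos(4*x)/68 + C1*cos(4*x)*exp(-2*x) + C2*exp(-2*x)*sin(4*x).
Apply the initial conditions: f(0) = -3/68 + C1 = -2 and f'(0) = -12/17 - 2*C1 + 4*C2 = 3. Solving gives C1 = -133/68, C2 = -7/136.

f = -3*sin(4*x)/17 - 3*cos(4*x)/68 - 133*cos(4*x)*exp(-2*x)/68 - 7*exp(-2*x)*sin(4*x)/136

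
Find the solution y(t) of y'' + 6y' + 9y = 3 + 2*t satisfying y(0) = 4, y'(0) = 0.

y = 5/27 + 2*t/9 + 103*exp(-3*t)/27 + 101*t*exp(-3*t)/9

Characteristic equation r² + 6r + 9 = 0 has discriminant (6)² - 4·(9) = 0, so r = -3 is a repeated root.
Hence y_h = (C1 + C2*t)*exp(-3*t).
For the particular solution try y_p = A0 + A1*t. Substituting and matching coefficients of each power of t gives A0 = 5/27, A1 = 2/9, so y_p = 5/27 + 2*t/9.
General solution: y = 5/27 + 2*t/9 + C1*exp(-3*t) + C2*t*exp(-3*t).
Apply the initial conditions: y(0) = 5/27 + C1 = 4 and y'(0) = 2/9 + C2 - 3*C1 = 0. Solving gives C1 = 103/27, C2 = 101/9.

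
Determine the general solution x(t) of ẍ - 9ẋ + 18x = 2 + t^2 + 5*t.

Characteristic equation r² - 9r + 18 = 0 factors as (r - 3)(r - 6) = 0, so r = 3, 6.
Hence x_h = C1*exp(3*t) + C2*exp(6*t).
For the particular solution try x_p = A0 + A1*t + A2*t^2. Substituting and matching coefficients of each power of t gives A0 = 22/81, A1 = 1/3, A2 = 1/18, so x_p = 22/81 + t/3 + t^2/18.

x = 22/81 + t/3 + t**2/18 + C1*exp(3*t) + C2*exp(6*t)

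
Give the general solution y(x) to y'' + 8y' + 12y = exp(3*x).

y = exp(3*x)/45 + C1*exp(-2*x) + C2*exp(-6*x)

Characteristic equation r² + 8r + 12 = 0 factors as (r + 2)(r + 6) = 0, so r = -2, -6.
Hence y_h = C1*exp(-2*x) + C2*exp(-6*x).
Try y_p = A*exp(3*x). Substituting into the equation and dividing by exp(3*x) gives A = 1/45, so y_p = exp(3*x)/45.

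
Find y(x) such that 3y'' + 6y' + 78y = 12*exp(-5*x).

y = 4*exp(-5*x)/41 + C1*cos(5*x)*exp(-x) + C2*exp(-x)*sin(5*x)

Divide through by 3: y'' + 2y' + 26y = 4*exp(-5*x).
Characteristic equation r² + 2r + 26 = 0 has discriminant (2)² - 4·(26) = -100 < 0, so r = -1 ± 5i.
Hence y_h = C1*cos(5*x)*exp(-x) + C2*exp(-x)*sin(5*x).
Try y_p = A*exp(-5*x). Substituting into the equation and dividing by exp(-5*x) gives A = 4/41, so y_p = 4*exp(-5*x)/41.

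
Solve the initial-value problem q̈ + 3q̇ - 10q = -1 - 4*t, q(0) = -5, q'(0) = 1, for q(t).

q = 11/50 - 276*exp(-5*t)/175 - 51*exp(2*t)/14 + 2*t/5

Characteristic equation r² + 3r - 10 = 0 factors as (r + 5)(r - 2) = 0, so r = -5, 2.
Hence q_h = C1*exp(-5*t) + C2*exp(2*t).
For the particular solution try q_p = A0 + A1*t. Substituting and matching coefficients of each power of t gives A0 = 11/50, A1 = 2/5, so q_p = 11/50 + 2*t/5.
General solution: q = 11/50 + 2*t/5 + C1*exp(-5*t) + C2*exp(2*t).
Apply the initial conditions: q(0) = 11/50 + C1 + C2 = -5 and q'(0) = 2/5 - 5*C1 + 2*C2 = 1. Solving gives C1 = -276/175, C2 = -51/14.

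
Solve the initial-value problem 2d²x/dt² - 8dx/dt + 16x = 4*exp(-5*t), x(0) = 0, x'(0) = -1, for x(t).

x = 2*exp(-5*t)/53 - 39*exp(2*t)*sin(2*t)/106 - 2*cos(2*t)*exp(2*t)/53

Divide through by 2: x'' - 4x' + 8x = 2*exp(-5*t).
Characteristic equation r² - 4r + 8 = 0 has discriminant (-4)² - 4·(8) = -16 < 0, so r = 2 ± 2i.
Hence x_h = C1*cos(2*t)*exp(2*t) + C2*exp(2*t)*sin(2*t).
Try x_p = A*exp(-5*t). Substituting into the equation and dividing by exp(-5*t) gives A = 2/53, so x_p = 2*exp(-5*t)/53.
General solution: x = 2*exp(-5*t)/53 + C1*cos(2*t)*exp(2*t) + C2*exp(2*t)*sin(2*t).
Apply the initial conditions: x(0) = 2/53 + C1 = 0 and x'(0) = -10/53 + 2*C1 + 2*C2 = -1. Solving gives C1 = -2/53, C2 = -39/106.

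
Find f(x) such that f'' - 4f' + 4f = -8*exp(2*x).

Characteristic equation r² - 4r + 4 = 0 has discriminant (-4)² - 4·(4) = 0, so r = 2 is a repeated root.
Hence f_h = (C1 + C2*x)*exp(2*x).
Since exp(2*x) solves the homogeneous equation (r = 2 is a root of multiplicity 2), multiply the trial by x^2. Try f_p = A*x^2*exp(2*x). Substituting into the equation and dividing by exp(2*x) gives A = -4, so f_p = -4*x^2*exp(2*x).

f = C1*exp(2*x) - 4*x**2*exp(2*x) + C2*x*exp(2*x)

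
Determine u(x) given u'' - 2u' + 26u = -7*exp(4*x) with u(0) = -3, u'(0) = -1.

u = -7*exp(4*x)/34 - 95*cos(5*x)*exp(x)/34 + 89*exp(x)*sin(5*x)/170

Characteristic equation r² - 2r + 26 = 0 has discriminant (-2)² - 4·(26) = -100 < 0, so r = 1 ± 5i.
Hence u_h = C1*cos(5*x)*exp(x) + C2*exp(x)*sin(5*x).
Try u_p = A*exp(4*x). Substituting into the equation and dividing by exp(4*x) gives A = -7/34, so u_p = -7*exp(4*x)/34.
General solution: u = -7*exp(4*x)/34 + C1*cos(5*x)*exp(x) + C2*exp(x)*sin(5*x).
Apply the initial conditions: u(0) = -7/34 + C1 = -3 and u'(0) = -14/17 + C1 + 5*C2 = -1. Solving gives C1 = -95/34, C2 = 89/170.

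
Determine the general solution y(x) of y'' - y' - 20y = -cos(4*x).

Characteristic equation r² - r - 20 = 0 factors as (r + 4)(r - 5) = 0, so r = -4, 5.
Hence y_h = C1*exp(-4*x) + C2*exp(5*x).
Try y_p = A*cos(4*x) + B*sin(4*x). Substituting and equating the coefficients of cos(4x) and sin(4x) gives A = 9/328, B = 1/328, so y_p = sin(4*x)/328 + 9*cos(4*x)/328.

y = sin(4*x)/328 + 9*cos(4*x)/328 + C1*exp(-4*x) + C2*exp(5*x)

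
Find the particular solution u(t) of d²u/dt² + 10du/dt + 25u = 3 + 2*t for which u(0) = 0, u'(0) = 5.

Characteristic equation r² + 10r + 25 = 0 has discriminant (10)² - 4·(25) = 0, so r = -5 is a repeated root.
Hence u_h = (C1 + C2*t)*exp(-5*t).
For the particular solution try u_p = A0 + A1*t. Substituting and matching coefficients of each power of t gives A0 = 11/125, A1 = 2/25, so u_p = 11/125 + 2*t/25.
General solution: u = 11/125 + 2*t/25 + C1*exp(-5*t) + C2*t*exp(-5*t).
Apply the initial conditions: u(0) = 11/125 + C1 = 0 and u'(0) = 2/25 + C2 - 5*C1 = 5. Solving gives C1 = -11/125, C2 = 112/25.

u = 11/125 - 11*exp(-5*t)/125 + 2*t/25 + 112*t*exp(-5*t)/25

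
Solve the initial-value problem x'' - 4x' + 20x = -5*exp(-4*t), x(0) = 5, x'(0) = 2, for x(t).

x = -5*exp(-4*t)/52 - 223*exp(2*t)*sin(4*t)/104 + 265*cos(4*t)*exp(2*t)/52

Characteristic equation r² - 4r + 20 = 0 has discriminant (-4)² - 4·(20) = -64 < 0, so r = 2 ± 4i.
Hence x_h = C1*cos(4*t)*exp(2*t) + C2*exp(2*t)*sin(4*t).
Try x_p = A*exp(-4*t). Substituting into the equation and dividing by exp(-4*t) gives A = -5/52, so x_p = -5*exp(-4*t)/52.
General solution: x = -5*exp(-4*t)/52 + C1*cos(4*t)*exp(2*t) + C2*exp(2*t)*sin(4*t).
Apply the initial conditions: x(0) = -5/52 + C1 = 5 and x'(0) = 5/13 + 2*C1 + 4*C2 = 2. Solving gives C1 = 265/52, C2 = -223/104.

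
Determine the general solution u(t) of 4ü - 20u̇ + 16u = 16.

u = 1 + C1*exp(t) + C2*exp(4*t)

Divide through by 4: u'' - 5u' + 4u = 4.
Characteristic equation r² - 5r + 4 = 0 factors as (r - 1)(r - 4) = 0, so r = 1, 4.
Hence u_h = C1*exp(t) + C2*exp(4*t).
For the particular solution try u_p = A0. Substituting and matching coefficients of each power of t gives A0 = 1, so u_p = 1.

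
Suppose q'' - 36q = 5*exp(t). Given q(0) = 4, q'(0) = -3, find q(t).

q = -exp(t)/7 + 11*exp(6*t)/6 + 97*exp(-6*t)/42

Characteristic equation r² - 36 = 0 factors as (r - 6)(r + 6) = 0, so r = 6, -6.
Hence q_h = C1*exp(6*t) + C2*exp(-6*t).
Try q_p = A*exp(t). Substituting into the equation and dividing by exp(t) gives A = -1/7, so q_p = -exp(t)/7.
General solution: q = -exp(t)/7 + C1*exp(6*t) + C2*exp(-6*t).
Apply the initial conditions: q(0) = -1/7 + C1 + C2 = 4 and q'(0) = -1/7 - 6*C2 + 6*C1 = -3. Solving gives C1 = 11/6, C2 = 97/42.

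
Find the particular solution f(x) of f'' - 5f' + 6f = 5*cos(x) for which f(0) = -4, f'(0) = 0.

Characteristic equation r² - 5r + 6 = 0 factors as (r - 3)(r - 2) = 0, so r = 3, 2.
Hence f_h = C1*exp(3*x) + C2*exp(2*x).
Try f_p = A*cos(x) + B*sin(x). Substituting and equating the coefficients of cos(x) and sin(x) gives A = 1/2, B = -1/2, so f_p = cos(x)/2 - sin(x)/2.
General solution: f = cos(x)/2 - sin(x)/2 + C1*exp(3*x) + C2*exp(2*x).
Apply the initial conditions: f(0) = 1/2 + C1 + C2 = -4 and f'(0) = -1/2 + 2*C2 + 3*C1 = 0. Solving gives C1 = 19/2, C2 = -14.

f = cos(x)/2 - 14*exp(2*x) - sin(x)/2 + 19*exp(3*x)/2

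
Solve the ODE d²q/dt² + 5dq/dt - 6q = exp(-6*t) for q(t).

q = C1*exp(-6*t) + C2*exp(t) - t*exp(-6*t)/7

Characteristic equation r² + 5r - 6 = 0 factors as (r + 6)(r - 1) = 0, so r = -6, 1.
Hence q_h = C1*exp(-6*t) + C2*exp(t).
Since exp(-6*t) solves the homogeneous equation (r = -6 is a root of multiplicity 1), multiply the trial by t. Try q_p = A*t*exp(-6*t). Substituting into the equation and dividing by exp(-6*t) gives A = -1/7, so q_p = -t*exp(-6*t)/7.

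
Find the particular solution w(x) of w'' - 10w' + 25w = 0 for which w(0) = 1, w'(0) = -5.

Characteristic equation r² - 10r + 25 = 0 has discriminant (-10)² - 4·(25) = 0, so r = 5 is a repeated root.
Hence w_h = (C1 + C2*x)*exp(5*x).
Apply the initial conditions: w(0) = C1 = 1 and w'(0) = C2 + 5*C1 = -5. Solving gives C1 = 1, C2 = -10.

w = -10*x*exp(5*x) + exp(5*x)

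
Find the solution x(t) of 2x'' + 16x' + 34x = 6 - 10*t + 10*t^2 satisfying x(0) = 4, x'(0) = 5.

x = 2017/4913 - 165*t/289 + 5*t**2/17 + 17635*cos(t)*exp(-4*t)/4913 + 97910*exp(-4*t)*sin(t)/4913

Divide through by 2: x'' + 8x' + 17x = 3 - 5*t + 5*t^2.
Characteristic equation r² + 8r + 17 = 0 has discriminant (8)² - 4·(17) = -4 < 0, so r = -4 ± i.
Hence x_h = C1*cos(t)*exp(-4*t) + C2*exp(-4*t)*sin(t).
For the particular solution try x_p = A0 + A1*t + A2*t^2. Substituting and matching coefficients of each power of t gives A0 = 2017/4913, A1 = -165/289, A2 = 5/17, so x_p = 2017/4913 - 165*t/289 + 5*t^2/17.
General solution: x = 2017/4913 - 165*t/289 + 5*t^2/17 + C1*cos(t)*exp(-4*t) + C2*exp(-4*t)*sin(t).
Apply the initial conditions: x(0) = 2017/4913 + C1 = 4 and x'(0) = -165/289 + C2 - 4*C1 = 5. Solving gives C1 = 17635/4913, C2 = 97910/4913.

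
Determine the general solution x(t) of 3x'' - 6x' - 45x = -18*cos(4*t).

Divide through by 3: x'' - 2x' - 15x = -6*cos(4*t).
Characteristic equation r² - 2r - 15 = 0 factors as (r - 5)(r + 3) = 0, so r = 5, -3.
Hence x_h = C1*exp(5*t) + C2*exp(-3*t).
Try x_p = A*cos(4*t) + B*sin(4*t). Substituting and equating the coefficients of cos(4t) and sin(4t) gives A = 186/1025, B = 48/1025, so x_p = 48*sin(4*t)/1025 + 186*cos(4*t)/1025.

x = 48*sin(4*t)/1025 + 186*cos(4*t)/1025 + C1*exp(5*t) + C2*exp(-3*t)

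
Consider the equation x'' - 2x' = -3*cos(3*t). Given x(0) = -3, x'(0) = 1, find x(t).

x = -7/2 + 2*sin(3*t)/13 + 3*cos(3*t)/13 + 7*exp(2*t)/26

Characteristic equation r² - 2r = 0 factors as (r - 2)r = 0, so r = 2, 0.
Hence x_h = C1*exp(2*t) + C2.
Try x_p = A*cos(3*t) + B*sin(3*t). Substituting and equating the coefficients of cos(3t) and sin(3t) gives A = 3/13, B = 2/13, so x_p = 2*sin(3*t)/13 + 3*cos(3*t)/13.
General solution: x = C2 + 2*sin(3*t)/13 + 3*cos(3*t)/13 + C1*exp(2*t).
Apply the initial conditions: x(0) = 3/13 + C1 + C2 = -3 and x'(0) = 6/13 + 2*C1 = 1. Solving gives C1 = 7/26, C2 = -7/2.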